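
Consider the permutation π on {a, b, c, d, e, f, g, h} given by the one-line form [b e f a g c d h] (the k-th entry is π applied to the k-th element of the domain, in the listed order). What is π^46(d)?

a

Tracing d → a → … returns to d after 5 steps, so d lies in a 5-cycle (a, b, e, g, d).
On a 5-cycle, π^5 is the identity, so π^46 = π^1 there (46 ≡ 1 mod 5).
Advancing 1 step from d: d → a.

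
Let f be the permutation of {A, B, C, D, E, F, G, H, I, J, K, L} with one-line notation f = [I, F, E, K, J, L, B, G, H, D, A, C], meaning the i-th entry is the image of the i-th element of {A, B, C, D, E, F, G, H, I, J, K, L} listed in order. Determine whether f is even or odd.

odd

In disjoint-cycle form the cycle lengths are 12.
A cycle of length ℓ contributes ℓ−1 transpositions, so f is a product of 11 transpositions — odd.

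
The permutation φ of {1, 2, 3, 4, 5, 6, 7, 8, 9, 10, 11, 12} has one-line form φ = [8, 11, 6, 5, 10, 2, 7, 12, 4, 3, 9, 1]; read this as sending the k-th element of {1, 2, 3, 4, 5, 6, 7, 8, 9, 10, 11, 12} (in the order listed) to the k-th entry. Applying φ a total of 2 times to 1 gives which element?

Tracing 1 → 8 → … returns to 1 after 3 steps, so 1 lies in a 3-cycle (1, 8, 12).
Advancing 2 steps from 1: 1 → 8 → 12.

12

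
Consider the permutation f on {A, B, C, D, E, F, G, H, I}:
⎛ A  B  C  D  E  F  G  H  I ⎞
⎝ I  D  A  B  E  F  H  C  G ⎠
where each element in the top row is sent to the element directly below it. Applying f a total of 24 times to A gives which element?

Tracing A → I → … returns to A after 5 steps, so A lies in a 5-cycle (A, I, G, H, C).
Powers repeat with period 5 on this cycle, and 24 mod 5 = 4, so f^24(A) = f^4(A).
Advancing 4 steps from A: A → I → G → H → C.

C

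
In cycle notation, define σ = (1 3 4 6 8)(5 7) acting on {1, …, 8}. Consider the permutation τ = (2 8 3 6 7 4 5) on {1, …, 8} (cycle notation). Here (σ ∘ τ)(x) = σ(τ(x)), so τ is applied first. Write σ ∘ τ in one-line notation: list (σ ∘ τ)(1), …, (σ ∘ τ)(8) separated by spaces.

3 1 8 7 2 5 6 4

(σ ∘ τ)(x) = σ(τ(x)). Computing each image: σ(τ(1)) = σ(1) = 3, σ(τ(2)) = σ(8) = 1, σ(τ(3)) = σ(6) = 8, σ(τ(4)) = σ(5) = 7, σ(τ(5)) = σ(2) = 2, σ(τ(6)) = σ(7) = 5, σ(τ(7)) = σ(4) = 6, σ(τ(8)) = σ(3) = 4.
Hence σ ∘ τ = [3 1 8 7 2 5 6 4].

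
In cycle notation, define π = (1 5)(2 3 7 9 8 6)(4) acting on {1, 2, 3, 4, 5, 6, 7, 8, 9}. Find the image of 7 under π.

9

7 appears in (2 3 7 9 8 6); the next entry (wrapping around) is 9.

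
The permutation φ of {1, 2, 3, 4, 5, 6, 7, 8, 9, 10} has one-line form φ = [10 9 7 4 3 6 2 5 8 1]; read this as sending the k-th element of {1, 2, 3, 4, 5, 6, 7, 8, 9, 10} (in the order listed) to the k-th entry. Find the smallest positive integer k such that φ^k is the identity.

Writing φ as disjoint cycles, the cycle lengths are 6, 2, 1, 1.
The order is lcm(6, 2) = 6.

6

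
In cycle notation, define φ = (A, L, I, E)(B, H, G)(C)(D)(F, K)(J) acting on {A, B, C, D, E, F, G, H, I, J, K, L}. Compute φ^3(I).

I lies in the 4-cycle (A, L, I, E).
Advancing 3 steps from I: I → E → A → L.

L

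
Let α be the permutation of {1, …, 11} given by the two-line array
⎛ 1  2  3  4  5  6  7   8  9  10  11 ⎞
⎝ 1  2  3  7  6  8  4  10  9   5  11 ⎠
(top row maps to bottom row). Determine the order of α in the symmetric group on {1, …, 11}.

4

Decomposing into disjoint cycles gives cycle lengths 4, 2, 1, 1, 1, 1, 1.
The order of α is the least common multiple of its cycle lengths: lcm(4, 2) = 4.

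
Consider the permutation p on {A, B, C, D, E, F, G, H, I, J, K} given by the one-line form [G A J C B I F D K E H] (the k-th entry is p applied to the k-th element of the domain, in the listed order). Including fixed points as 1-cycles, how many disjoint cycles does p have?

1

The cycle decomposition is (A G F I K H D C J E B), which has 1 cycle (counting 1-cycles).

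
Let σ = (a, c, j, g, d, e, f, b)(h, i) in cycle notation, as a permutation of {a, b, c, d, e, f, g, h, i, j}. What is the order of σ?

The disjoint cycles have lengths 8, 2.
Since disjoint cycles commute, ord(σ) = lcm(8, 2) = 8.

8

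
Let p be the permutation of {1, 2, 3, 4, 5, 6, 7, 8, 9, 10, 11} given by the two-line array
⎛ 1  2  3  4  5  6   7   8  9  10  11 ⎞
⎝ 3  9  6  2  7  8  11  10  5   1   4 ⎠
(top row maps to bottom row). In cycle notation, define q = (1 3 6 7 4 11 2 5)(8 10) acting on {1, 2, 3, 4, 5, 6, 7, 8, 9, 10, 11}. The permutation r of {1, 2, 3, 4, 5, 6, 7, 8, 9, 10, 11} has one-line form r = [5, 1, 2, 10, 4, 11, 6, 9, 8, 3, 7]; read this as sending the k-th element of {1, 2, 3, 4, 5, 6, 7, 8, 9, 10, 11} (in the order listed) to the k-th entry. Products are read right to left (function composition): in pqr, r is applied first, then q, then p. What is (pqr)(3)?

Chase 3: r(3) = 2; q(2) = 5; p(5) = 7. Hence (pqr)(3) = 7.

7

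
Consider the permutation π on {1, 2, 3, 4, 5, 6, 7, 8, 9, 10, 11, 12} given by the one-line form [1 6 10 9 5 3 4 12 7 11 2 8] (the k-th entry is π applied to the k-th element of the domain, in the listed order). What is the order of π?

30

Decomposing into disjoint cycles gives cycle lengths 5, 3, 2, 1, 1.
Since disjoint cycles commute, ord(π) = lcm(5, 3, 2) = 30.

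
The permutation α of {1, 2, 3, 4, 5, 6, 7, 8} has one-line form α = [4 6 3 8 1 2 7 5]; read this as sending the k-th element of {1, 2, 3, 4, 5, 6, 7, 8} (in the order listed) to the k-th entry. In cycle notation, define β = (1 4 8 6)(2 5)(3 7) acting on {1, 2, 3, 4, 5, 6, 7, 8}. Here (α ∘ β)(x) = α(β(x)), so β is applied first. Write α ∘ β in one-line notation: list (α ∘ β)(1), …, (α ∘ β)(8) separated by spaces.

8 1 7 5 6 4 3 2

Chase each element through β then α: 1 → 4 → 8; 2 → 5 → 1; 3 → 7 → 7; 4 → 8 → 5; 5 → 2 → 6; 6 → 1 → 4; 7 → 3 → 3; 8 → 6 → 2.
Collecting the images, α ∘ β = [8 1 7 5 6 4 3 2].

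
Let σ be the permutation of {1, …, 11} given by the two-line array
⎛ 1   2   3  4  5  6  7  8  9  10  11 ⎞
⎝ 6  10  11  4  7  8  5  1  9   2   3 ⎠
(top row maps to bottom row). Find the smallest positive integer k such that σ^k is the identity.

6

Writing σ as disjoint cycles, the cycle lengths are 3, 2, 2, 2, 1, 1.
The order is lcm(3, 2, 2, 2) = 6.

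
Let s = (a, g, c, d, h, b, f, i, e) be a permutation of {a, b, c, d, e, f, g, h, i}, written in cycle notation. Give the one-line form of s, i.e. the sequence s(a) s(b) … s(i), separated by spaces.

g f d h a i c b e

Reading each image from the cycles: a↦g, b↦f, c↦d, d↦h, e↦a, f↦i, g↦c, h↦b, i↦e.
Listing these in domain order gives g f d h a i c b e.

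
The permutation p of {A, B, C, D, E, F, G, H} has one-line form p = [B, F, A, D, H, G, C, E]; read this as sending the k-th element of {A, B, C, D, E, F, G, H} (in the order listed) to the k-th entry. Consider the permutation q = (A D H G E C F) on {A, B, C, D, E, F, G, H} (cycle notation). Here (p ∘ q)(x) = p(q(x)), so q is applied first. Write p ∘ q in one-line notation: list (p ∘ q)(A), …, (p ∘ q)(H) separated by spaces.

(p ∘ q)(x) = p(q(x)). Computing each image: p(q(A)) = p(D) = D, p(q(B)) = p(B) = F, p(q(C)) = p(F) = G, p(q(D)) = p(H) = E, p(q(E)) = p(C) = A, p(q(F)) = p(A) = B, p(q(G)) = p(E) = H, p(q(H)) = p(G) = C.
Hence p ∘ q = [D F G E A B H C].

D F G E A B H C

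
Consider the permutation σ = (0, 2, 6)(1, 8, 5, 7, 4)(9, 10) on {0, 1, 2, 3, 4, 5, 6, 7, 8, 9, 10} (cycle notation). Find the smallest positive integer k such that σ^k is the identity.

30

The disjoint cycles have lengths 5, 3, 2, 1.
The order is lcm(5, 3, 2) = 30.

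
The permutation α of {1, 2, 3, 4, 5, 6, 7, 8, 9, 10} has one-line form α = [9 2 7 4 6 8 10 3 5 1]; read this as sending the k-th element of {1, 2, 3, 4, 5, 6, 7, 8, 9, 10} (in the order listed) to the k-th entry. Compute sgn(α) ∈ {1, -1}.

In disjoint-cycle form the cycle lengths are 8, 1, 1.
A cycle is odd iff its length is even; α has 1 even-length cycle, so sgn(α) = (−1)^1 and α is odd.

-1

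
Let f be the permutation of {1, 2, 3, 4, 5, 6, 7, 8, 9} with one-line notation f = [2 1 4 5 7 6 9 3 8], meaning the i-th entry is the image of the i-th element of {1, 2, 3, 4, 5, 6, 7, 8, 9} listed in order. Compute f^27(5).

Tracing 5 → 7 → … returns to 5 after 6 steps, so 5 lies in a 6-cycle (3 4 5 7 9 8).
Since the cycle has length 6, f^27 acts on it the same as f^3 (27 mod 6 = 3).
Stepping 3 places around the cycle: 5 → 7 → 9 → 8.

8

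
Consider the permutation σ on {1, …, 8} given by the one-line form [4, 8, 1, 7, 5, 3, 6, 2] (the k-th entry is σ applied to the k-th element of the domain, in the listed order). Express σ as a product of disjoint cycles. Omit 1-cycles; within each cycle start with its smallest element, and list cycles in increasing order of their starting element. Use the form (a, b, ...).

(1, 4, 7, 6, 3)(2, 8)

Iterating σ from 1 gives 1 → 4 → 7 → 6 → 3 → 1; that is the 5-cycle (1, 4, 7, 6, 3).
Repeating from the next unused element and collecting all non-trivial cycles gives (1, 4, 7, 6, 3)(2, 8).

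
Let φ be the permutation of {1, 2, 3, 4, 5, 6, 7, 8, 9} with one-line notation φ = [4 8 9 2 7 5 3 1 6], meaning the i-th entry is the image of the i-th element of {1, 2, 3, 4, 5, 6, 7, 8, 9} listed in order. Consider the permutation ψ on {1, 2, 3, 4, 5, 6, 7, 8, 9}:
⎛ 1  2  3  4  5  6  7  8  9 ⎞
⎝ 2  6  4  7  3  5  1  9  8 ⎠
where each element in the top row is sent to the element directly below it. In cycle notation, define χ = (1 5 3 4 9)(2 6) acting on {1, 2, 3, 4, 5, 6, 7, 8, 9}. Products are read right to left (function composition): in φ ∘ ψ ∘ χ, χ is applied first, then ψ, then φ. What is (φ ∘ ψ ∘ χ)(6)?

Apply the permutations in order: χ(6) = 2, then ψ(2) = 6, then φ(6) = 5. So (φ ∘ ψ ∘ χ)(6) = 5.

5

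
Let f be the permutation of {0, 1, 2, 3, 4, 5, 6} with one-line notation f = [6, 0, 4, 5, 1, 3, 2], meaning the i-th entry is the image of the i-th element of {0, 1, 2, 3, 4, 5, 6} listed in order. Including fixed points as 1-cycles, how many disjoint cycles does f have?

2

The cycle decomposition is (0, 6, 2, 4, 1)(3, 5), which has 2 cycles (counting 1-cycles).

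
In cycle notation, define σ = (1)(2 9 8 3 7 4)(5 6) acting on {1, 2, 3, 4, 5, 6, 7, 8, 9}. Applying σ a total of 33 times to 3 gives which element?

3 lies in the 6-cycle (2 9 8 3 7 4).
On a 6-cycle, σ^6 is the identity, so σ^33 = σ^3 there (33 ≡ 3 mod 6).
Advancing 3 steps from 3: 3 → 7 → 4 → 2.

2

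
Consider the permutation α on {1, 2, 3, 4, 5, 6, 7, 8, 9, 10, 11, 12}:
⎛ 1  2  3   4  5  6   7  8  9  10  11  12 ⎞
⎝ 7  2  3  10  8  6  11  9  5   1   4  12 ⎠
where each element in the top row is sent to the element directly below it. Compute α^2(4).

1

Tracing 4 → 10 → … returns to 4 after 5 steps, so 4 lies in a 5-cycle (1, 7, 11, 4, 10).
Stepping 2 places around the cycle: 4 → 10 → 1.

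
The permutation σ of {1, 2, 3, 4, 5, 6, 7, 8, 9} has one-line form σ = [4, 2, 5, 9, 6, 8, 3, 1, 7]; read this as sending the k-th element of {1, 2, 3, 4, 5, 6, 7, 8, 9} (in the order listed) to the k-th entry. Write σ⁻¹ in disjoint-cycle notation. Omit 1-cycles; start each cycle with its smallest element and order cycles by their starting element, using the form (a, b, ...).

(1, 8, 6, 5, 3, 7, 9, 4)

First write σ in disjoint cycles: (1, 4, 9, 7, 3, 5, 6, 8).
The inverse reverses every cycle; in canonical form, σ⁻¹ = (1, 8, 6, 5, 3, 7, 9, 4).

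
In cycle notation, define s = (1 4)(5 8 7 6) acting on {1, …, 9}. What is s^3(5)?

5 lies in the 4-cycle (5 8 7 6).
Advancing 3 steps from 5: 5 → 8 → 7 → 6.

6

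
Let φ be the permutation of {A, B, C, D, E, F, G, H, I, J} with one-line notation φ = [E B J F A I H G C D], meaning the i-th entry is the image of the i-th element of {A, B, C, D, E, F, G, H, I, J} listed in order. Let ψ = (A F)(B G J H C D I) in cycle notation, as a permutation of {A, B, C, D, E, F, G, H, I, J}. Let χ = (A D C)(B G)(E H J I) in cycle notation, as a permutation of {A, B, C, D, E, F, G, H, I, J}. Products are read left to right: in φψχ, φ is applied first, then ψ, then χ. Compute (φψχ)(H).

Apply the permutations in order: φ(H) = G, then ψ(G) = J, then χ(J) = I. So (φψχ)(H) = I.

I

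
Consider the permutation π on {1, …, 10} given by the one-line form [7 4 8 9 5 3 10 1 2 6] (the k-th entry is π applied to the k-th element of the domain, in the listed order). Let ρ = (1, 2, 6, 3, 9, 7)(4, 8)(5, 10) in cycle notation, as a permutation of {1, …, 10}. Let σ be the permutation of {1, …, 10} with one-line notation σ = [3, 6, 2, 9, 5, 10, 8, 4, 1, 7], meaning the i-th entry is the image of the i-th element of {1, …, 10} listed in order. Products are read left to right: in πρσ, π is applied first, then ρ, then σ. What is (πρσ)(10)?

(πρσ)(10) = σ(ρ(π(10))). π(10) = 6, then ρ(6) = 3, then σ(3) = 2, so the result is 2.

2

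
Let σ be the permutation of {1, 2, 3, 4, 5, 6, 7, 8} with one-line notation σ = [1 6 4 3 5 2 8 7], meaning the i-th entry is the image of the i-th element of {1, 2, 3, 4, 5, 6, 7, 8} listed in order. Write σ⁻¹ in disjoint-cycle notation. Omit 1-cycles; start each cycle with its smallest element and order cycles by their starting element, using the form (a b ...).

(2 6)(3 4)(7 8)

First write σ in disjoint cycles: (2 6)(3 4)(7 8).
Reversing each cycle (and rotating so the smallest element leads) gives σ⁻¹ = (2 6)(3 4)(7 8).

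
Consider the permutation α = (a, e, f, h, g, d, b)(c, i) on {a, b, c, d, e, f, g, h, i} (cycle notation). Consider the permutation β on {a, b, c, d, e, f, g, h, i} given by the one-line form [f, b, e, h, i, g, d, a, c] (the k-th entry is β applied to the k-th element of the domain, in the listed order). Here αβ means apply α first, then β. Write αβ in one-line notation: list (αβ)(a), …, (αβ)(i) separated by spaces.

i f c b g a h d e

(αβ)(x) = β(α(x)). Computing each image: β(α(a)) = β(e) = i, β(α(b)) = β(a) = f, β(α(c)) = β(i) = c, β(α(d)) = β(b) = b, β(α(e)) = β(f) = g, β(α(f)) = β(h) = a, β(α(g)) = β(d) = h, β(α(h)) = β(g) = d, β(α(i)) = β(c) = e.
Hence αβ = [i f c b g a h d e].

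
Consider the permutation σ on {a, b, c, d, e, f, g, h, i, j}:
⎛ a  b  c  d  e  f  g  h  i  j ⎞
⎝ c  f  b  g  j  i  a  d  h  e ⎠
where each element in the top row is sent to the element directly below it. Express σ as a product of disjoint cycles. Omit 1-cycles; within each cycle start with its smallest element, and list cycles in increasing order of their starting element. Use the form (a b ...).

(a c b f i h d g)(e j)

Iterating σ from a gives a → c → b → f → i → h → d → g → a; that is the 8-cycle (a c b f i h d g).
Continuing from each remaining unvisited element yields (a c b f i h d g)(e j).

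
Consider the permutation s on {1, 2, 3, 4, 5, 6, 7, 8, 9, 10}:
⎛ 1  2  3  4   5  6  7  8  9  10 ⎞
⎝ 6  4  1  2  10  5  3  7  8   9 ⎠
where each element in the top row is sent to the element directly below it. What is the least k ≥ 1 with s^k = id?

8

The disjoint-cycle form of s has cycle lengths 8, 2.
Since disjoint cycles commute, ord(s) = lcm(8, 2) = 8.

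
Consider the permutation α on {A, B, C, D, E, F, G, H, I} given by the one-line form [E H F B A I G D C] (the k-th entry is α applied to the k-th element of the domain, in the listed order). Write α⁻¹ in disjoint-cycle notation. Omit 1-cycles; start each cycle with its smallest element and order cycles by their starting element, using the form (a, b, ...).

First write α in disjoint cycles: (A, E)(B, H, D)(C, F, I).
Reversing each cycle (and rotating so the smallest element leads) gives α⁻¹ = (A, E)(B, D, H)(C, I, F).

(A, E)(B, D, H)(C, I, F)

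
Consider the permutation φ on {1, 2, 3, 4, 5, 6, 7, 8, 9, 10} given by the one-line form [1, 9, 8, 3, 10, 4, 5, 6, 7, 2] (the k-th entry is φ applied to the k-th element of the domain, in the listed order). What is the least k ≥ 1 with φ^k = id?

20

The disjoint-cycle form of φ has cycle lengths 5, 4, 1.
Since disjoint cycles commute, ord(φ) = lcm(5, 4) = 20.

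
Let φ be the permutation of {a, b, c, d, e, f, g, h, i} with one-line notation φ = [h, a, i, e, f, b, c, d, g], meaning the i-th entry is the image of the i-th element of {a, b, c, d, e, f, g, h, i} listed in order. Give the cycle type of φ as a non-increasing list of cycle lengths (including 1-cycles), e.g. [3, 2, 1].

[6, 3]

The disjoint cycles are (a h d e f b)(c i g), with lengths 6, 3 in non-increasing order.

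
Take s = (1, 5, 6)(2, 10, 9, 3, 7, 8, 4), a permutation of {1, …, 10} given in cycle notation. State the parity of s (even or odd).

even

The cycle lengths are 7, 3.
A cycle of length ℓ contributes ℓ−1 transpositions, so s is a product of 6 + 2 = 8 transpositions — even.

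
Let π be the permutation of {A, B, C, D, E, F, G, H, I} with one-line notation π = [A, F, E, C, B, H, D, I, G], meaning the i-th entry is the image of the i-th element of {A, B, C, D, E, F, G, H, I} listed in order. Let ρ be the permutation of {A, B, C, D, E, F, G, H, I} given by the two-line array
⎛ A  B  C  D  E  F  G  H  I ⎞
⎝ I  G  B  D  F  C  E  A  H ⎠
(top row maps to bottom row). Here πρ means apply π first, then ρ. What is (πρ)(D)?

π(D) = C, then ρ(C) = B; composing gives (πρ)(D) = B.

B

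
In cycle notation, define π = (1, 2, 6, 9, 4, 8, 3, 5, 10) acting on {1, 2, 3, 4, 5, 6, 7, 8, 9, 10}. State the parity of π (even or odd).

even

The cycle lengths are 9, 1.
A cycle is odd iff its length is even; π has 0 even-length cycles, so sgn(π) = (−1)^0 and π is even.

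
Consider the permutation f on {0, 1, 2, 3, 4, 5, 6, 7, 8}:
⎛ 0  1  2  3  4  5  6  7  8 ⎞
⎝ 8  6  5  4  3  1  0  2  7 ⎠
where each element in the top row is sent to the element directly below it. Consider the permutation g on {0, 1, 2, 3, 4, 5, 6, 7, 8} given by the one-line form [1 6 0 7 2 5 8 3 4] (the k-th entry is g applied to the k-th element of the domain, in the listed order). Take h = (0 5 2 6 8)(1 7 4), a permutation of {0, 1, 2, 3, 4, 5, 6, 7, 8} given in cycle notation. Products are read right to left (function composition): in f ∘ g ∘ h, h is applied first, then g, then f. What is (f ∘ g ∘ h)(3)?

2

Apply the permutations in order: h(3) = 3, then g(3) = 7, then f(7) = 2. So (f ∘ g ∘ h)(3) = 2.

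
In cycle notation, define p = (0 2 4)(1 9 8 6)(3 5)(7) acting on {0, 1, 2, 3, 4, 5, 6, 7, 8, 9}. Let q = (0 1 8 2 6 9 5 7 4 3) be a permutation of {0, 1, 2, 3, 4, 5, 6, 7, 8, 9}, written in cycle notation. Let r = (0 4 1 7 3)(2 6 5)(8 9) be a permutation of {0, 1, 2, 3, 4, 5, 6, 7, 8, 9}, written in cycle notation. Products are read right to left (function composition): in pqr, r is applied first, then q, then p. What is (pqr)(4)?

Apply the permutations in order: r(4) = 1, then q(1) = 8, then p(8) = 6. So (pqr)(4) = 6.

6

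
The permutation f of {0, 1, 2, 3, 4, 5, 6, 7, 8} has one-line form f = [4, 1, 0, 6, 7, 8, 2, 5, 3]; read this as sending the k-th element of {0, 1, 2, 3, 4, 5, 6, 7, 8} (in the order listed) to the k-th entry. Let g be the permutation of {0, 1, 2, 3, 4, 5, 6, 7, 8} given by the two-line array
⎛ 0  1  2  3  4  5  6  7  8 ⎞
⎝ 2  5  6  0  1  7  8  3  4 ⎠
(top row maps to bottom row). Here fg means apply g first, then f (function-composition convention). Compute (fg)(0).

g(0) = 2, then f(2) = 0; composing gives (fg)(0) = 0.

0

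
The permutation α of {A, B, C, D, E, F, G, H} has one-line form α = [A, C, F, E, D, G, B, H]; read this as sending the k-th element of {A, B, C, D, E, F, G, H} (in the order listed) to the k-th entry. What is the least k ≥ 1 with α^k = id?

4

Writing α as disjoint cycles, the cycle lengths are 4, 2, 1, 1.
The order is lcm(4, 2) = 4.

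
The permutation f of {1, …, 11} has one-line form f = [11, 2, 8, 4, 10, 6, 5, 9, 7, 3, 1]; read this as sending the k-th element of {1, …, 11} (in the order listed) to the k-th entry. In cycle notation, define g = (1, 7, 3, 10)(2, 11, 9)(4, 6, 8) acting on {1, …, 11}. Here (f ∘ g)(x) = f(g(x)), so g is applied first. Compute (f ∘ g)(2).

g(2) = 11, then f(11) = 1; composing gives (f ∘ g)(2) = 1.

1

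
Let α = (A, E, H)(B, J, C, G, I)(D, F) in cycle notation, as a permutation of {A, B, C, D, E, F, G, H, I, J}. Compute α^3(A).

A

A lies in the 3-cycle (A, E, H).
Since the cycle has length 3, α^3 acts on it the same as α^0 (3 mod 3 = 0).
So α^3(A) = A.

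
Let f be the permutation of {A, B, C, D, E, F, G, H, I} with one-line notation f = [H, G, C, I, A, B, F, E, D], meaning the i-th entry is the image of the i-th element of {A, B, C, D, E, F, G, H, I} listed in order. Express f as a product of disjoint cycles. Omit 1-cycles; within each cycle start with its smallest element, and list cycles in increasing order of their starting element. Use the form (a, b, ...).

(A, H, E)(B, G, F)(D, I)

Iterating f from A gives A → H → E → A; that is the 3-cycle (A, H, E).
Continuing from each remaining unvisited element yields (A, H, E)(B, G, F)(D, I).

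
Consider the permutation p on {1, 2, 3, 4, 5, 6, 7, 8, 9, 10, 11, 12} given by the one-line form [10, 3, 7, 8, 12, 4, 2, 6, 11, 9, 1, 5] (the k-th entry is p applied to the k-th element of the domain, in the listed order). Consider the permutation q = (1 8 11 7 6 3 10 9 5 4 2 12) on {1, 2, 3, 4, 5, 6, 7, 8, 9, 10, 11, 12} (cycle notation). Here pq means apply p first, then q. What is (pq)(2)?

10

(pq)(2) = q(p(2)). p(2) = 3, then q(3) = 10. So (pq)(2) = 10.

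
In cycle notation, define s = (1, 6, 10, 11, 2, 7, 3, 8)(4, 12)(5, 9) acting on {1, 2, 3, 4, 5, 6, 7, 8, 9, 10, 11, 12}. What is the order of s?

The disjoint cycles have lengths 8, 2, 2.
The order of s is the least common multiple of its cycle lengths: lcm(8, 2, 2) = 8.

8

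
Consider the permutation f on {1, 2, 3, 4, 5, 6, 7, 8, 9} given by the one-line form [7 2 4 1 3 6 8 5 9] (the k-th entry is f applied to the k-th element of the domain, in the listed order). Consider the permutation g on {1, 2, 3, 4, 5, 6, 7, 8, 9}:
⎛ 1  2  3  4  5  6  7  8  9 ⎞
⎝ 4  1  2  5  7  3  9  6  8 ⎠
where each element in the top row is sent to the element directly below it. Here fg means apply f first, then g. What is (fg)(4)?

f(4) = 1, then g(1) = 4; composing gives (fg)(4) = 4.

4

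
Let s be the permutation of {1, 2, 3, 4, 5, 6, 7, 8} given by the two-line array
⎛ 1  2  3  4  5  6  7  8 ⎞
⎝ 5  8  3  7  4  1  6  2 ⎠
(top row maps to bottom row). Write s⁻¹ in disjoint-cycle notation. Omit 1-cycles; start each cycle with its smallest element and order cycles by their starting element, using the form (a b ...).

(1 6 7 4 5)(2 8)

First write s in disjoint cycles: (1 5 4 7 6)(2 8).
The inverse reverses every cycle; in canonical form, s⁻¹ = (1 6 7 4 5)(2 8).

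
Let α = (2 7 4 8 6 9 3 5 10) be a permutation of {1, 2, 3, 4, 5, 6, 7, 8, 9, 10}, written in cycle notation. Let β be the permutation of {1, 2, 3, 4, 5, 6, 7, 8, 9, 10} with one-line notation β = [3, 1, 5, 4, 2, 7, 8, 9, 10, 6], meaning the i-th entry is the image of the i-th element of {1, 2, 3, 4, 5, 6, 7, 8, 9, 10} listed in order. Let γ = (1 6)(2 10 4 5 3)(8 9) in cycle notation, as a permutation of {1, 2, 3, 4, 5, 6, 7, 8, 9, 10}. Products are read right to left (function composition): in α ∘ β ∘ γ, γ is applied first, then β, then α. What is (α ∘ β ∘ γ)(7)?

(α ∘ β ∘ γ)(7) = α(β(γ(7))). γ(7) = 7, then β(7) = 8, then α(8) = 6, so the result is 6.

6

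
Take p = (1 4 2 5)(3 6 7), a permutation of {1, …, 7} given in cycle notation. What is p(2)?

5

In the cycle (1 4 2 5), 2 is followed by 5, so p(2) = 5.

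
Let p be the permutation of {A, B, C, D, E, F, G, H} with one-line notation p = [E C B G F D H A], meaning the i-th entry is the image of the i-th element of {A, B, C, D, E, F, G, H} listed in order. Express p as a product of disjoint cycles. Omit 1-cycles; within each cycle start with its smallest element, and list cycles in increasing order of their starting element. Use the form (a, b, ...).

(A, E, F, D, G, H)(B, C)

From A: A → E → F → D → G → H → A, closing the cycle (A, E, F, D, G, H).
Continuing from each remaining unvisited element yields (A, E, F, D, G, H)(B, C).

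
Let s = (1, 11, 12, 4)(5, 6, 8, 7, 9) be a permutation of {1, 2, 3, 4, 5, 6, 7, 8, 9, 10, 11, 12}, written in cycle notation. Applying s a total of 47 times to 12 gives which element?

11

12 lies in the 4-cycle (1, 11, 12, 4).
Powers repeat with period 4 on this cycle, and 47 mod 4 = 3, so s^47(12) = s^3(12).
Stepping 3 places around the cycle: 12 → 4 → 1 → 11.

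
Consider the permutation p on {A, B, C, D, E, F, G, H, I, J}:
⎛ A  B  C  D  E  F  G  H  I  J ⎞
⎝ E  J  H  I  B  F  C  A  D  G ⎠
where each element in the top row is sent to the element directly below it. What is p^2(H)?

E

Tracing H → A → … returns to H after 7 steps, so H lies in a 7-cycle (A, E, B, J, G, C, H).
Advancing 2 steps from H: H → A → E.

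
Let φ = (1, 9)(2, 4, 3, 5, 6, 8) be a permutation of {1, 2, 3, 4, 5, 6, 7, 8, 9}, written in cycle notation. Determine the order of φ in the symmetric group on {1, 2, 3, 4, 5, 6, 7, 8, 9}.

6

The disjoint cycles have lengths 6, 2, 1.
The order is lcm(6, 2) = 6.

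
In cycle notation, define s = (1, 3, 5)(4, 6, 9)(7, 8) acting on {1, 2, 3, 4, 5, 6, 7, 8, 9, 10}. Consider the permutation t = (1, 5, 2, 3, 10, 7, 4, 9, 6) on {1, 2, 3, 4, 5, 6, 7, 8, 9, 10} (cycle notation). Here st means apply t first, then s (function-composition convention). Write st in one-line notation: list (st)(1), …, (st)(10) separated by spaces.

(st)(x) = s(t(x)). Computing each image: s(t(1)) = s(5) = 1, s(t(2)) = s(3) = 5, s(t(3)) = s(10) = 10, s(t(4)) = s(9) = 4, s(t(5)) = s(2) = 2, s(t(6)) = s(1) = 3, s(t(7)) = s(4) = 6, s(t(8)) = s(8) = 7, s(t(9)) = s(6) = 9, s(t(10)) = s(7) = 8.
Hence st = [1 5 10 4 2 3 6 7 9 8].

1 5 10 4 2 3 6 7 9 8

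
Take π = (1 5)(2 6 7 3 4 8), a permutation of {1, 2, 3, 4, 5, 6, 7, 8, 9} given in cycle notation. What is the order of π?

6

The cycle type of π is (6, 2, 1).
The order of π is the least common multiple of its cycle lengths: lcm(6, 2) = 6.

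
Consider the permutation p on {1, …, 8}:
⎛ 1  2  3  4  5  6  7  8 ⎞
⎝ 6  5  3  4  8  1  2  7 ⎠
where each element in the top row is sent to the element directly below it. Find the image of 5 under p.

The entry below 5 in the array is 8, so p(5) = 8.

8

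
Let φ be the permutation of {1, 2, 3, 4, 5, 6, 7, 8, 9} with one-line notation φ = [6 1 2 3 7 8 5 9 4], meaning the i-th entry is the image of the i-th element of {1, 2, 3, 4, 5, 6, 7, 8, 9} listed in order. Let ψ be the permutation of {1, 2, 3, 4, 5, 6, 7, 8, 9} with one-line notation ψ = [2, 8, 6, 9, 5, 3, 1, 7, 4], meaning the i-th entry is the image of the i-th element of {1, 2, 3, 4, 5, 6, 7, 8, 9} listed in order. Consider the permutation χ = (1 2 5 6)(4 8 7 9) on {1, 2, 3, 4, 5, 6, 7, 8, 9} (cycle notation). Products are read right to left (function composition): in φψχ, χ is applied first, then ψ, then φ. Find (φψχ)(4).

(φψχ)(4) = φ(ψ(χ(4))). χ(4) = 8, then ψ(8) = 7, then φ(7) = 5, so the result is 5.

5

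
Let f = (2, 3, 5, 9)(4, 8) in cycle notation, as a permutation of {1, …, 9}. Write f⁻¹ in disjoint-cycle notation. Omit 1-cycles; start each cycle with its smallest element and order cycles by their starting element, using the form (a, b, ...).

(2, 9, 5, 3)(4, 8)

Inverting a permutation written in cycle notation just reverses the order within every cycle.
Reversing each cycle of f and rotating so the smallest element leads gives (2, 9, 5, 3)(4, 8).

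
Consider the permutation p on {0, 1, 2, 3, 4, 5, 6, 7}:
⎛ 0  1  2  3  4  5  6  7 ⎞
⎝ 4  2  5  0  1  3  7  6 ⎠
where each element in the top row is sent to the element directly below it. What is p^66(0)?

Tracing 0 → 4 → … returns to 0 after 6 steps, so 0 lies in a 6-cycle (0 4 1 2 5 3).
Powers repeat with period 6 on this cycle, and 66 mod 6 = 0, so p^66(0) = p^0(0).
So p^66(0) = 0.

0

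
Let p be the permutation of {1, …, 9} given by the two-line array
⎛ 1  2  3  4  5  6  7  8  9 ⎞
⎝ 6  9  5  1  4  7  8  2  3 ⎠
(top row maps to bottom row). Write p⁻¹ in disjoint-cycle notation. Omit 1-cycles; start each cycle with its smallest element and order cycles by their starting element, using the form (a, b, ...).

The cycle decomposition of p is (1, 6, 7, 8, 2, 9, 3, 5, 4).
The inverse reverses every cycle; in canonical form, p⁻¹ = (1, 4, 5, 3, 9, 2, 8, 7, 6).

(1, 4, 5, 3, 9, 2, 8, 7, 6)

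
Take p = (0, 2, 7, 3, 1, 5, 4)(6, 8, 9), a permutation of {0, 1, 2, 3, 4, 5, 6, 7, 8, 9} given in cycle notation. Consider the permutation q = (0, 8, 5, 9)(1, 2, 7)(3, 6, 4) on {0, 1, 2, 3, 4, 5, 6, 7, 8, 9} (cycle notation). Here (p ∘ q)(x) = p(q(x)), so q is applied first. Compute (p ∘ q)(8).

First apply q: q(8) = 5, then p(5) = 4. Thus (p ∘ q)(8) = 4.

4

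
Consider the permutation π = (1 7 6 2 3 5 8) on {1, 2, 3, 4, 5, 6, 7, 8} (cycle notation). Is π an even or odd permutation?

The cycle lengths are 7, 1.
A cycle is odd iff its length is even; π has 0 even-length cycles, so sgn(π) = (−1)^0 and π is even.

even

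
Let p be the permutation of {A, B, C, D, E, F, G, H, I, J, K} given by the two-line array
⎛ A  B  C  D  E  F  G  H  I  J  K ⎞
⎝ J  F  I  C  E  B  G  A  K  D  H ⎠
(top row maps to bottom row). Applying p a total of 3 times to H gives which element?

D

Tracing H → A → … returns to H after 7 steps, so H lies in a 7-cycle (A J D C I K H).
Stepping 3 places around the cycle: H → A → J → D.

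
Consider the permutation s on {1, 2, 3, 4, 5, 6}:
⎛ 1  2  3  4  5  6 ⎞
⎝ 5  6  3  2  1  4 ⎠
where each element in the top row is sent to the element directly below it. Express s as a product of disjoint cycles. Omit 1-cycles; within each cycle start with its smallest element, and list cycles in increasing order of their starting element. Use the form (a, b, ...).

(1, 5)(2, 6, 4)

Iterating s from 1 gives 1 → 5 → 1; that is the 2-cycle (1, 5).
Continuing from each remaining unvisited element yields (1, 5)(2, 6, 4).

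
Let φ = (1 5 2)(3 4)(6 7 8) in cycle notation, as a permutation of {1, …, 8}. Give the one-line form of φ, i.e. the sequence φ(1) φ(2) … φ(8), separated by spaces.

5 1 4 3 2 7 8 6

Reading each image from the cycles: 1↦5, 2↦1, 3↦4, 4↦3, 5↦2, 6↦7, 7↦8, 8↦6.
Listing these in domain order gives 5 1 4 3 2 7 8 6.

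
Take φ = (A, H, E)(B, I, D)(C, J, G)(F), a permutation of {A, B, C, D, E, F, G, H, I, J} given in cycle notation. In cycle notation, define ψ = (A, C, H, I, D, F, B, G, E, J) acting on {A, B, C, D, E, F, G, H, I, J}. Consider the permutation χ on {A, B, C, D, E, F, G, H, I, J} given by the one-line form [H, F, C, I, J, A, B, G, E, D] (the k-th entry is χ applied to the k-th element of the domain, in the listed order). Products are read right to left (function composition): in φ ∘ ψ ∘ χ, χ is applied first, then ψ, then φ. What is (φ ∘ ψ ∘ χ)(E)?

H

Chase E: χ(E) = J; ψ(J) = A; φ(A) = H. Hence (φ ∘ ψ ∘ χ)(E) = H.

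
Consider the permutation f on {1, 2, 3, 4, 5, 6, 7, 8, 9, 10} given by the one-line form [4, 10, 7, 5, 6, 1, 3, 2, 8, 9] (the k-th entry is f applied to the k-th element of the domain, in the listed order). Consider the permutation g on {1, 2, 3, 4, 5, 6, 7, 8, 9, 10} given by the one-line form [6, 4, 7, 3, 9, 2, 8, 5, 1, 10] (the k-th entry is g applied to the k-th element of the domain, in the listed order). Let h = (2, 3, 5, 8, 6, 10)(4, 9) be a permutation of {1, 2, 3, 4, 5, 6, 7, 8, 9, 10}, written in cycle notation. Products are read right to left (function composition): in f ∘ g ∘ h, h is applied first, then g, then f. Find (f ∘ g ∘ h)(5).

6

(f ∘ g ∘ h)(5) = f(g(h(5))). h(5) = 8, then g(8) = 5, then f(5) = 6, so the result is 6.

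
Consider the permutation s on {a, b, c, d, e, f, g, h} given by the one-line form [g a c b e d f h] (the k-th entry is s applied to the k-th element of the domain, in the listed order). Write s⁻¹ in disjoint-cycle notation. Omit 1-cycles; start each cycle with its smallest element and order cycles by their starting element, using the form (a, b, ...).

The cycle decomposition of s is (a, g, f, d, b).
Reversing each cycle (and rotating so the smallest element leads) gives s⁻¹ = (a, b, d, f, g).

(a, b, d, f, g)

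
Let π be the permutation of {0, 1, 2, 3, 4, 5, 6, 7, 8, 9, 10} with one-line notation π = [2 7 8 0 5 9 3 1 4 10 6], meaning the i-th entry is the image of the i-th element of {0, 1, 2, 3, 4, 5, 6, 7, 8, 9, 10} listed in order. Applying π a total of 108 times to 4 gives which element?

Tracing 4 → 5 → … returns to 4 after 9 steps, so 4 lies in a 9-cycle (0 2 8 4 5 9 10 6 3).
Since the cycle has length 9, π^108 acts on it the same as π^0 (108 mod 9 = 0).
So π^108(4) = 4.

4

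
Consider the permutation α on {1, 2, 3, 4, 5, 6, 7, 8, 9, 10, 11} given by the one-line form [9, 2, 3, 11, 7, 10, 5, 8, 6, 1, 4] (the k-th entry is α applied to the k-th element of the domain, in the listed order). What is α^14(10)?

9

Tracing 10 → 1 → … returns to 10 after 4 steps, so 10 lies in a 4-cycle (1 9 6 10).
Powers repeat with period 4 on this cycle, and 14 mod 4 = 2, so α^14(10) = α^2(10).
Advancing 2 steps from 10: 10 → 1 → 9.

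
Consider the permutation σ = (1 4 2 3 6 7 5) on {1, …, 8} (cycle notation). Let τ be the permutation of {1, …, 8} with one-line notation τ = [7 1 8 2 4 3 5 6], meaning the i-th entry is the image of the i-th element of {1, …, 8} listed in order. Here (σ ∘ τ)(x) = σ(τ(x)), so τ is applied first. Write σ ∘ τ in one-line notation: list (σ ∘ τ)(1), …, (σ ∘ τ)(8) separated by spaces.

Chase each element through τ then σ: 1 → 7 → 5; 2 → 1 → 4; 3 → 8 → 8; 4 → 2 → 3; 5 → 4 → 2; 6 → 3 → 6; 7 → 5 → 1; 8 → 6 → 7.
So σ ∘ τ in one-line form is 5 4 8 3 2 6 1 7.

5 4 8 3 2 6 1 7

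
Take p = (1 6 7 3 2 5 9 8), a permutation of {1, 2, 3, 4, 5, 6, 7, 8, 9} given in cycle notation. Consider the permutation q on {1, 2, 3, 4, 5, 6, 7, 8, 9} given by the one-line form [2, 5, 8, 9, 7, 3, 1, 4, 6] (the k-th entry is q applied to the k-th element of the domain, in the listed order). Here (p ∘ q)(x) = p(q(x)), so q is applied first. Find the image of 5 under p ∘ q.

q(5) = 7, then p(7) = 3; composing gives (p ∘ q)(5) = 3.

3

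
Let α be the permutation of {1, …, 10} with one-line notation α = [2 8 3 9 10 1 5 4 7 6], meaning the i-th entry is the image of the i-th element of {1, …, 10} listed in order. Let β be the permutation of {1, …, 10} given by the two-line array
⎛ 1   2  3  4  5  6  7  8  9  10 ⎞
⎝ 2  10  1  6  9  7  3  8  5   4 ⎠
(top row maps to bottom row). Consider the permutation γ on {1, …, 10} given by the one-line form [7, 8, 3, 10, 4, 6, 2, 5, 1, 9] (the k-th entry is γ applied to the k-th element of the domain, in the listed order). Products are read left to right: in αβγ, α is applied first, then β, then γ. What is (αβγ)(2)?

Apply the permutations in order: α(2) = 8, then β(8) = 8, then γ(8) = 5. So (αβγ)(2) = 5.

5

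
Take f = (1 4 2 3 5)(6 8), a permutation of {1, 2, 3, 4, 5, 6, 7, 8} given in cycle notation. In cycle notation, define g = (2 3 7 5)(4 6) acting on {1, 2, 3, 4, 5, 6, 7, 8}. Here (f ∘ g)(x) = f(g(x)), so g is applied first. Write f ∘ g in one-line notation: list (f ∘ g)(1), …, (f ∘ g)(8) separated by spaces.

(f ∘ g)(x) = f(g(x)). Computing each image: f(g(1)) = f(1) = 4, f(g(2)) = f(3) = 5, f(g(3)) = f(7) = 7, f(g(4)) = f(6) = 8, f(g(5)) = f(2) = 3, f(g(6)) = f(4) = 2, f(g(7)) = f(5) = 1, f(g(8)) = f(8) = 6.
Hence f ∘ g = [4 5 7 8 3 2 1 6].

4 5 7 8 3 2 1 6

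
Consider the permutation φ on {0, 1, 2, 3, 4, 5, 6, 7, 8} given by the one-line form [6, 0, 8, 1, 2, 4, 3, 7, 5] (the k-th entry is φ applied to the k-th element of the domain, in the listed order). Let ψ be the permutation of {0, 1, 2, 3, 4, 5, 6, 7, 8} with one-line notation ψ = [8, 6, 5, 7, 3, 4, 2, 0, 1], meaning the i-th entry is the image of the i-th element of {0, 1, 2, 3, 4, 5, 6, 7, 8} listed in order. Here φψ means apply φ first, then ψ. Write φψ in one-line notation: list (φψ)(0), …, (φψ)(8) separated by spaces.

2 8 1 6 5 3 7 0 4

For each element, apply φ then ψ: 0 → 6 → 2; 1 → 0 → 8; 2 → 8 → 1; 3 → 1 → 6; 4 → 2 → 5; 5 → 4 → 3; 6 → 3 → 7; 7 → 7 → 0; 8 → 5 → 4.
Collecting the images, φψ = [2 8 1 6 5 3 7 0 4].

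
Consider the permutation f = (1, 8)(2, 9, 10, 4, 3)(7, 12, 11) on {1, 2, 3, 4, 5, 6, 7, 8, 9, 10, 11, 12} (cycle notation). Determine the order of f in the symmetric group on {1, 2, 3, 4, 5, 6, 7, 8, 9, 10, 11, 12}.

30

The disjoint cycles have lengths 5, 3, 2, 1, 1.
Since disjoint cycles commute, ord(f) = lcm(5, 3, 2) = 30.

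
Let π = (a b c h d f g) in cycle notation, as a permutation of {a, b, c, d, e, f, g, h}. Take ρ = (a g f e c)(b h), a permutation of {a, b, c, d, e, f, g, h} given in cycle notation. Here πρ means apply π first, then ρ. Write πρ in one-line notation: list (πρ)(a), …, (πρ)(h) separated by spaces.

h a b e c f g d

Chase each element through π then ρ: a → b → h; b → c → a; c → h → b; d → f → e; e → e → c; f → g → f; g → a → g; h → d → d.
So πρ in one-line form is h a b e c f g d.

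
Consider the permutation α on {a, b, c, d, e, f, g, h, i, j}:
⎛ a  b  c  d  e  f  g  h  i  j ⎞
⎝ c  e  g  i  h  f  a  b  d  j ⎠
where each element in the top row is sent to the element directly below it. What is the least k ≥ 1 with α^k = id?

6

The disjoint-cycle form of α has cycle lengths 3, 3, 2, 1, 1.
Since disjoint cycles commute, ord(α) = lcm(3, 3, 2) = 6.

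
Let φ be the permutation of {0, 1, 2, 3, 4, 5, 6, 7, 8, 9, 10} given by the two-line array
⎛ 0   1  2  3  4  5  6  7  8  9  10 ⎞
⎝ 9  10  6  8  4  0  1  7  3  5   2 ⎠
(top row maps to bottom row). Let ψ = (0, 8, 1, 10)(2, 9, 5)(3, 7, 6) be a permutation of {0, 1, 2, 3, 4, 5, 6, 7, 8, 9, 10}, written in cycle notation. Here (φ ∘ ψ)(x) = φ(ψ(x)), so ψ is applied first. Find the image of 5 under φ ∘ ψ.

6

(φ ∘ ψ)(5) = φ(ψ(5)). ψ(5) = 2, then φ(2) = 6. So (φ ∘ ψ)(5) = 6.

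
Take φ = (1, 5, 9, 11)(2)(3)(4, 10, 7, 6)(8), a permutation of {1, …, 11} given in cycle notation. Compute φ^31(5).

5 lies in the 4-cycle (1, 5, 9, 11).
Since the cycle has length 4, φ^31 acts on it the same as φ^3 (31 mod 4 = 3).
Stepping 3 places around the cycle: 5 → 9 → 11 → 1.

1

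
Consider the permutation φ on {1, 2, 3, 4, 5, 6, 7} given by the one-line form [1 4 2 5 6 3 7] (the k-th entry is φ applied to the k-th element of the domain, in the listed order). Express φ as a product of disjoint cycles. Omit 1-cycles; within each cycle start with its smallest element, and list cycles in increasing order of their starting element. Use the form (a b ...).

(2 4 5 6 3)

Start at 2 and follow images: 2 → 4 → 5 → 6 → 3 → 2, giving the cycle (2 4 5 6 3).
Repeating from the next unused element and collecting all non-trivial cycles gives (2 4 5 6 3).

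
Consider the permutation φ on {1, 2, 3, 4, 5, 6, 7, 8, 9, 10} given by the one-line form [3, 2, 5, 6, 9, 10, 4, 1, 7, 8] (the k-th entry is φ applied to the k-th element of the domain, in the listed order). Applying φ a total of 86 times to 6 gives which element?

5

Tracing 6 → 10 → … returns to 6 after 9 steps, so 6 lies in a 9-cycle (1, 3, 5, 9, 7, 4, 6, 10, 8).
Since the cycle has length 9, φ^86 acts on it the same as φ^5 (86 mod 9 = 5).
Stepping 5 places around the cycle: 6 → 10 → 8 → 1 → 3 → 5.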